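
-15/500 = - 3/100 = - 0.03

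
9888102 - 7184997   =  2703105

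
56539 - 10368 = 46171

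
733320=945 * 776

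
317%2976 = 317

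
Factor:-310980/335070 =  - 142/153 = - 2^1*3^( - 2)*17^(-1)*71^1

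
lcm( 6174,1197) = 117306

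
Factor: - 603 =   -  3^2*67^1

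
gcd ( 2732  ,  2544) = 4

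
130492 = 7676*17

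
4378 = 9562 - 5184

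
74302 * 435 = 32321370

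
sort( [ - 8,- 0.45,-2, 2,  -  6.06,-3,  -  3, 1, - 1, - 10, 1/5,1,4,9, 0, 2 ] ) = [ - 10,  -  8,-6.06, - 3, - 3, - 2, - 1,  -  0.45, 0, 1/5, 1,1, 2,2, 4, 9]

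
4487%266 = 231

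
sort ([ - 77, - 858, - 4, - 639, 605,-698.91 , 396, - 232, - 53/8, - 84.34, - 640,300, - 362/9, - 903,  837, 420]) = [ - 903, - 858, - 698.91,  -  640,  -  639, - 232, - 84.34, - 77,-362/9, - 53/8, - 4,300,  396,420, 605,837 ] 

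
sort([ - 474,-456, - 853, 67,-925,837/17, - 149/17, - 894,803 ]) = [  -  925, - 894, - 853 , - 474, - 456, - 149/17 , 837/17,67,803]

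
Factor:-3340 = -2^2 * 5^1*167^1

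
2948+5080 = 8028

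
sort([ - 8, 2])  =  [- 8,  2]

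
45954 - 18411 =27543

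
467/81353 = 467/81353  =  0.01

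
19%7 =5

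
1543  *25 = 38575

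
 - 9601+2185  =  -7416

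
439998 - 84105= 355893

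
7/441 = 1/63 = 0.02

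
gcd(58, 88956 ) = 2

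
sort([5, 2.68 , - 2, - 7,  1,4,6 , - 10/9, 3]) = [ - 7, - 2,-10/9 , 1 , 2.68,3,4, 5 , 6 ] 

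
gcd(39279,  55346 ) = 1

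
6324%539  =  395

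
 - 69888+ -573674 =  - 643562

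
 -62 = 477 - 539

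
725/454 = 1 + 271/454 = 1.60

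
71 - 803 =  - 732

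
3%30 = 3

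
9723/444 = 3241/148 =21.90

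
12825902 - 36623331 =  - 23797429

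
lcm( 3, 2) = 6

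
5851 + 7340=13191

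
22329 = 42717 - 20388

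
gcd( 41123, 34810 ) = 59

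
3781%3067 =714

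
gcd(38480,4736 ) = 592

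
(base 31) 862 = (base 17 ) 1A45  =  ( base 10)7876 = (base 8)17304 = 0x1EC4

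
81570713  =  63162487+18408226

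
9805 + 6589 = 16394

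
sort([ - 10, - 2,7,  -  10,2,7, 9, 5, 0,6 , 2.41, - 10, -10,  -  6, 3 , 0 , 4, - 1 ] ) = [ - 10, - 10,  -  10 ,-10 , - 6, - 2, - 1,0,0, 2, 2.41,3, 4, 5 , 6, 7,7,9 ]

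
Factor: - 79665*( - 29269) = 3^1 * 5^1*47^1*113^1*29269^1 = 2331714885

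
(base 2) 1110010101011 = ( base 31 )7jn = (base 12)42B7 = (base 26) am7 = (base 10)7339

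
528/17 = 31 + 1/17 =31.06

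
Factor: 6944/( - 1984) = - 2^(-1)*7^1 = -7/2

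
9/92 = 9/92 = 0.10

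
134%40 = 14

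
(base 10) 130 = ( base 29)4e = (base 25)55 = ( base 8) 202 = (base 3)11211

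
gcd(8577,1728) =9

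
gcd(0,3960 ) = 3960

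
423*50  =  21150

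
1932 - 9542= - 7610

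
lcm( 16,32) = 32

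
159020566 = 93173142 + 65847424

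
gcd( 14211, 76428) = 9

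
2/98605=2/98605 = 0.00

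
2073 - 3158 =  - 1085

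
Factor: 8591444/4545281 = 2^2*13^( -1 ) *349637^( - 1) * 2147861^1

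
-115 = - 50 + - 65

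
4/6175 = 4/6175 = 0.00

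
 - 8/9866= - 1 + 4929/4933  =  -0.00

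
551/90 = 551/90 = 6.12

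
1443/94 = 1443/94 =15.35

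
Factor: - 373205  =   -5^1*7^1 * 10663^1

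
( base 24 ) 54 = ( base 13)97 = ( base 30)44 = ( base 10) 124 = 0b1111100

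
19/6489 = 19/6489 = 0.00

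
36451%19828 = 16623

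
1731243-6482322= - 4751079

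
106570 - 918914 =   -  812344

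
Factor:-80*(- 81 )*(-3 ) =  -19440 = - 2^4* 3^5*5^1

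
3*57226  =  171678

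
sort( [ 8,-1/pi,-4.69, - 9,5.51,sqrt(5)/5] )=[ - 9, - 4.69, - 1/pi, sqrt (5)/5, 5.51, 8] 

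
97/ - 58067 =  - 97/58067=- 0.00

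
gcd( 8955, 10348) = 199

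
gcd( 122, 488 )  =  122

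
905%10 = 5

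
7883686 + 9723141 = 17606827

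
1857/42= 44+3/14 = 44.21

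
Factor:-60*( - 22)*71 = 93720 = 2^3 * 3^1 *5^1 * 11^1*71^1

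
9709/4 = 9709/4 = 2427.25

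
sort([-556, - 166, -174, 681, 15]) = [- 556,-174, - 166,15,681]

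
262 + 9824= 10086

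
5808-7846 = - 2038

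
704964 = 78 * 9038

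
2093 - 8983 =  - 6890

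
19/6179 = 19/6179 = 0.00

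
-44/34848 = - 1+791/792 = -  0.00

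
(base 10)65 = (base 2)1000001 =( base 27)2b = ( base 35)1u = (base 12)55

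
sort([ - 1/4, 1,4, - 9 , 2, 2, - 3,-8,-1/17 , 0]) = [  -  9, - 8,-3, - 1/4,  -  1/17,0, 1, 2,2,4]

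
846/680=423/340 = 1.24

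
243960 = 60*4066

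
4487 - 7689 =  - 3202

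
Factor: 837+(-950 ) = - 113 = - 113^1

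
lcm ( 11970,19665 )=275310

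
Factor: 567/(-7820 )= -2^(-2 )*3^4*5^(-1 )*7^1*17^ (-1)*23^(-1 )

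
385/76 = 385/76= 5.07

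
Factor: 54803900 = 2^2* 5^2*548039^1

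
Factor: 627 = 3^1*11^1*19^1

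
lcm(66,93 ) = 2046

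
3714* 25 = 92850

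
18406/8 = 2300 + 3/4 = 2300.75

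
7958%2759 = 2440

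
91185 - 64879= 26306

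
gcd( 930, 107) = 1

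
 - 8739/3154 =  - 8739/3154 = - 2.77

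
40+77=117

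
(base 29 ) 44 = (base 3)11110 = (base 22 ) 5A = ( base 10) 120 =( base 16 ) 78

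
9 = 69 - 60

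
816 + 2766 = 3582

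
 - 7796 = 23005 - 30801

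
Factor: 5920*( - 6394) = -2^6*5^1*23^1*37^1*139^1= -37852480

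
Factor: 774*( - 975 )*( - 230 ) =2^2 * 3^3*5^3*13^1*23^1*43^1= 173569500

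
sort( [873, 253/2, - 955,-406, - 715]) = [-955,-715, - 406, 253/2, 873 ] 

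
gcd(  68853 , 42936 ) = 3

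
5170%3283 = 1887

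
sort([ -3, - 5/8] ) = [ - 3,-5/8]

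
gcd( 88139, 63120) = 1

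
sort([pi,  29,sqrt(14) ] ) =[pi, sqrt(14 ),  29 ]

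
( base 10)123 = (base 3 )11120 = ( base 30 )43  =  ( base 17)74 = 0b1111011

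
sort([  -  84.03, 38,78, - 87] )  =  [ - 87, - 84.03,38, 78] 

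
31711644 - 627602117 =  - 595890473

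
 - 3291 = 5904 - 9195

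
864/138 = 144/23 = 6.26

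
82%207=82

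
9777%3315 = 3147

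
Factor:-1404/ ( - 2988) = 3^1*13^1*83^( - 1) = 39/83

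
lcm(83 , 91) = 7553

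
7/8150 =7/8150 = 0.00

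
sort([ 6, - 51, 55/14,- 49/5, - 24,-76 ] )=[ - 76, - 51,-24, - 49/5,55/14, 6 ]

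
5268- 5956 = -688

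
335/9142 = 335/9142 = 0.04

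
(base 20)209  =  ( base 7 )2234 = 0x329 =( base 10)809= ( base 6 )3425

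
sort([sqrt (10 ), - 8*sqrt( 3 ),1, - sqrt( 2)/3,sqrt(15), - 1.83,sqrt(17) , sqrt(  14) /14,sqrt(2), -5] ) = [ - 8*sqrt(3 ), - 5, - 1.83,-sqrt(2 ) /3, sqrt( 14) /14, 1, sqrt( 2), sqrt( 10), sqrt(15 ),sqrt( 17 )] 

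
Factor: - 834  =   - 2^1*3^1 * 139^1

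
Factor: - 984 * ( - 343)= 337512 = 2^3*3^1*7^3*41^1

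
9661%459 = 22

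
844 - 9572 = -8728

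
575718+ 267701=843419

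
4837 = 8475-3638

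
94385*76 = 7173260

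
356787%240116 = 116671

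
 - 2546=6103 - 8649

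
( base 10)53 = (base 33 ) 1k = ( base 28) 1p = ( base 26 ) 21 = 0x35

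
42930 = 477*90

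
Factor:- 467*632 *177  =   - 52240488= -2^3*3^1*59^1*79^1*467^1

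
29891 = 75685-45794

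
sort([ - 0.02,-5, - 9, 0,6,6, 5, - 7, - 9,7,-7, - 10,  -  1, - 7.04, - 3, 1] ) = [ - 10, - 9, - 9,-7.04,-7, - 7, - 5 ,-3,- 1, - 0.02, 0,1,  5 , 6,6 , 7 ]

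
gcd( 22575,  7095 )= 645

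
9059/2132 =4 + 531/2132 =4.25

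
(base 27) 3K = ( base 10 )101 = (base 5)401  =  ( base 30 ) 3B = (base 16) 65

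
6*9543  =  57258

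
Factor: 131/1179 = 1/9= 3^(- 2) 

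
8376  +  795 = 9171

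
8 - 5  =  3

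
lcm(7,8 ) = 56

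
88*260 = 22880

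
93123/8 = 93123/8  =  11640.38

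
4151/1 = 4151 = 4151.00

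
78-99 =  - 21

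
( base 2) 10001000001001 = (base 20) 11FD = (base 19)152B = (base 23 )gaj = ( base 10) 8713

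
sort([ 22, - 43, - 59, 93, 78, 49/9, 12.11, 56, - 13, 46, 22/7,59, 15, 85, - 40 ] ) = [ - 59, - 43, - 40,- 13,22/7, 49/9,12.11,15, 22, 46, 56, 59,  78,85, 93 ]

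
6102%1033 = 937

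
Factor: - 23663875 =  - 5^3*189311^1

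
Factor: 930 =2^1 * 3^1*5^1*31^1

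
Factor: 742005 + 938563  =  1680568 = 2^3*210071^1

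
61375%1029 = 664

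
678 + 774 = 1452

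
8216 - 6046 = 2170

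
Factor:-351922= - 2^1 * 175961^1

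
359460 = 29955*12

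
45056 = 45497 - 441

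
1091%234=155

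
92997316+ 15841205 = 108838521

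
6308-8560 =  - 2252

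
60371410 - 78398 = 60293012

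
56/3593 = 56/3593 = 0.02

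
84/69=28/23 = 1.22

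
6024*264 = 1590336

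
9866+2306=12172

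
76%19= 0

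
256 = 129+127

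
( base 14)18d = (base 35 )96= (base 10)321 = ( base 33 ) 9O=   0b101000001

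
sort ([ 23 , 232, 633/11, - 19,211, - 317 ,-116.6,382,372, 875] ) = [  -  317, - 116.6, - 19, 23, 633/11 , 211,232, 372, 382, 875]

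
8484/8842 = 4242/4421=0.96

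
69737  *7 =488159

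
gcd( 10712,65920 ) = 824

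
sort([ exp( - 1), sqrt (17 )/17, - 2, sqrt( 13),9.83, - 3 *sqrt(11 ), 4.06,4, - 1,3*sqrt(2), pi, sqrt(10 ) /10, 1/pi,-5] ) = [ - 3*sqrt( 11), - 5 ,  -  2, - 1, sqrt( 17)/17, sqrt (10 ) /10,1/pi, exp( - 1 ), pi, sqrt(13),4, 4.06, 3*sqrt( 2), 9.83 ] 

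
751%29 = 26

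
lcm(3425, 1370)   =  6850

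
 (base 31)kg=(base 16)27C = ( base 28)MK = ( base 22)16K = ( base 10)636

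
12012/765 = 4004/255 = 15.70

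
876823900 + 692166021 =1568989921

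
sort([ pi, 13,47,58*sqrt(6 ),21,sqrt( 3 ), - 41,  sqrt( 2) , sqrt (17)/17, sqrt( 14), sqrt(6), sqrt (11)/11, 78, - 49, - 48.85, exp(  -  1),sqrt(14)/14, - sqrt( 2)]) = [ - 49, - 48.85, - 41, - sqrt( 2),  sqrt( 17)/17, sqrt(14)/14 , sqrt( 11) /11,exp(  -  1),sqrt(2),sqrt( 3),sqrt(6),pi, sqrt( 14), 13,21,47,78,58*sqrt( 6) ] 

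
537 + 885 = 1422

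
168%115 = 53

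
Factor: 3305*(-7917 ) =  - 26165685 =-3^1*5^1*7^1*13^1* 29^1*661^1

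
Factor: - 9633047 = - 359^1*26833^1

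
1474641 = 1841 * 801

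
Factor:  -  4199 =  - 13^1 * 17^1*19^1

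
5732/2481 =5732/2481 = 2.31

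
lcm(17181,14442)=996498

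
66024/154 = 428 + 8/11 = 428.73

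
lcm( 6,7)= 42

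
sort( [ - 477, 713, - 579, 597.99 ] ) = [-579, - 477,597.99 , 713]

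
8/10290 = 4/5145 =0.00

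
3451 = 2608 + 843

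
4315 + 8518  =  12833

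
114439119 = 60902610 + 53536509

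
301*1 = 301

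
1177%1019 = 158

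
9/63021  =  3/21007 = 0.00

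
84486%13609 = 2832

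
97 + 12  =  109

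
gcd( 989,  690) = 23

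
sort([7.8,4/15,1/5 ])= [1/5,4/15 , 7.8] 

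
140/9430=14/943 =0.01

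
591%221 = 149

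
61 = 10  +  51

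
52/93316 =13/23329  =  0.00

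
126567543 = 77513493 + 49054050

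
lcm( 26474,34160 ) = 1058960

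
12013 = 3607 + 8406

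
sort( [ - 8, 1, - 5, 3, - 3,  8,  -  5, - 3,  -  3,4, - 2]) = [ - 8, - 5,-5, - 3, - 3, - 3, - 2, 1, 3 , 4, 8]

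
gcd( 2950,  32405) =5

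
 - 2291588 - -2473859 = 182271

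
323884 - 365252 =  - 41368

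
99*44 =4356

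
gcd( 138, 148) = 2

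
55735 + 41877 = 97612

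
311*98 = 30478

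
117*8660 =1013220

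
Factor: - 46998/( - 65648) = 63/88 = 2^(- 3) * 3^2*7^1 * 11^(-1 )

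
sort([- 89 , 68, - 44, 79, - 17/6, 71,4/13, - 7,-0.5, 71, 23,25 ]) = [ - 89,  -  44, - 7,- 17/6, - 0.5,4/13,23,25 , 68, 71,71, 79]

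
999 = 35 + 964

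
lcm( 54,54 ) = 54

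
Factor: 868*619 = 537292=2^2*7^1*31^1*619^1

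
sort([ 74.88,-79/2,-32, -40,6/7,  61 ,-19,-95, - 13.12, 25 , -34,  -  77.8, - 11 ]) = [-95, - 77.8, - 40,-79/2,- 34,- 32,- 19, - 13.12, - 11,6/7,25, 61, 74.88] 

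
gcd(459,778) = 1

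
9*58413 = 525717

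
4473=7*639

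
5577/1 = 5577 = 5577.00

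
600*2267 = 1360200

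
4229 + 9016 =13245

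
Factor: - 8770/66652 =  - 2^(-1 )*5^1*19^( - 1 )=- 5/38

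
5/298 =5/298=0.02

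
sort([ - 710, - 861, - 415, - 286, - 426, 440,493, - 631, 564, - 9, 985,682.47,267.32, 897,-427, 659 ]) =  [ - 861, -710 , - 631, - 427, - 426, - 415,- 286, - 9, 267.32,440,493, 564, 659 , 682.47, 897, 985]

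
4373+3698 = 8071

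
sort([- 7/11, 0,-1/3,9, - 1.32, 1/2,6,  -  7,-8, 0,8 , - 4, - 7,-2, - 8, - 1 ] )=[  -  8, - 8,-7, - 7 , - 4, - 2,  -  1.32 , - 1, - 7/11  , - 1/3,0,0, 1/2,6, 8 , 9]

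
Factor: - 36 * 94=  - 2^3*3^2*47^1 = - 3384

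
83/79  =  83/79  =  1.05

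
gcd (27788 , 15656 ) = 4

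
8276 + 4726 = 13002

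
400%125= 25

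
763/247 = 763/247 = 3.09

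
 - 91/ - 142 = 91/142 = 0.64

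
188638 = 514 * 367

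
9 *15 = 135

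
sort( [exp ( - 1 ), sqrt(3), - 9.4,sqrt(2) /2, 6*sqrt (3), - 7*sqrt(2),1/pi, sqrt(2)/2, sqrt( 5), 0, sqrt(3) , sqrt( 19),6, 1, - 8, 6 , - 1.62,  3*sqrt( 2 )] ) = [ - 7 *sqrt (2),  -  9.4,- 8, - 1.62, 0 , 1/pi , exp(-1) , sqrt(2)/2, sqrt( 2 ) /2,1,sqrt (3),sqrt( 3), sqrt(5), 3*sqrt( 2),sqrt( 19),6, 6 , 6*sqrt( 3)]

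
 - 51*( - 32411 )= 1652961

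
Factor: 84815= 5^1*16963^1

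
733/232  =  733/232 =3.16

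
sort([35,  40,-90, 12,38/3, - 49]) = [-90, - 49, 12, 38/3,35,40 ]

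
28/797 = 28/797= 0.04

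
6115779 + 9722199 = 15837978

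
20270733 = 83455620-63184887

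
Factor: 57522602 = 2^1*29^1*157^1*6317^1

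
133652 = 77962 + 55690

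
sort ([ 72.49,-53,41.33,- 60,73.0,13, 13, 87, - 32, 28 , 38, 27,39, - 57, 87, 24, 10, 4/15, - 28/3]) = [ - 60, - 57, - 53, - 32, - 28/3,4/15,10 , 13, 13,24,  27, 28, 38, 39, 41.33, 72.49, 73.0, 87,87 ] 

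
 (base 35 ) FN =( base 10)548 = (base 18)1c8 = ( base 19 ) 19G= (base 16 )224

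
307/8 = 307/8 = 38.38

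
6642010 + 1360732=8002742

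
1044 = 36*29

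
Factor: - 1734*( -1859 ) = 2^1*3^1*11^1*13^2 * 17^2 = 3223506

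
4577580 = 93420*49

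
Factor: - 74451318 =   -  2^1*3^1*43^1*288571^1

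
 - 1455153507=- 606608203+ - 848545304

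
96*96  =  9216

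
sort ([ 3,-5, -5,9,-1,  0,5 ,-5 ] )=[-5, - 5, - 5, - 1,0, 3, 5 , 9 ]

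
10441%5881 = 4560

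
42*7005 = 294210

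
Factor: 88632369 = 3^2 * 7^1*109^1*12907^1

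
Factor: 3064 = 2^3 * 383^1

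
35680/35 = 7136/7  =  1019.43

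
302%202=100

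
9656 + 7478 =17134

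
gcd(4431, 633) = 633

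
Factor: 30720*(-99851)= -3067422720 = - 2^11*3^1*5^1*31^1*3221^1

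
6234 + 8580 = 14814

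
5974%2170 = 1634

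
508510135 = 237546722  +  270963413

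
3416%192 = 152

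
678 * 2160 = 1464480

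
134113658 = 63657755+70455903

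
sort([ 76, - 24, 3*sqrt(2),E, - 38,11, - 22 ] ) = [-38, - 24, - 22,E, 3*sqrt(2),11, 76 ] 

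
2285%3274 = 2285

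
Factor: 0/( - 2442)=0^1 = 0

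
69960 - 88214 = - 18254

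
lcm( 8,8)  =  8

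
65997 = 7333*9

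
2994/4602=499/767  =  0.65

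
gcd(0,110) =110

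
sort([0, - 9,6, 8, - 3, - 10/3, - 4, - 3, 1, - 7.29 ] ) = [-9, - 7.29,  -  4,-10/3,-3, - 3 , 0,1, 6, 8 ] 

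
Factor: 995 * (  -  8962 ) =  -  2^1*5^1*199^1*4481^1 =- 8917190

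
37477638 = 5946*6303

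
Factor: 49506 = 2^1*3^1*37^1  *223^1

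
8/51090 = 4/25545=0.00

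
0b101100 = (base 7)62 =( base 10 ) 44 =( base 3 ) 1122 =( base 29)1f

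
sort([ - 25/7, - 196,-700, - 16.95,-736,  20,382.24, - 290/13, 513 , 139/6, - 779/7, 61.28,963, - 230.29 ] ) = [ - 736,-700,-230.29 ,  -  196, - 779/7 , - 290/13,  -  16.95, - 25/7, 20,139/6, 61.28, 382.24, 513, 963]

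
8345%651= 533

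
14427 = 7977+6450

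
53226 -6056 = 47170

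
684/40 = 17 + 1/10 = 17.10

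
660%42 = 30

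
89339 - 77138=12201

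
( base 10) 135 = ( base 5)1020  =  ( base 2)10000111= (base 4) 2013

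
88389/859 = 102 + 771/859 = 102.90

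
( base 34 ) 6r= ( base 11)1a0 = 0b11100111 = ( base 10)231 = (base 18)CF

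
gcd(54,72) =18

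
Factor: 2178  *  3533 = 7694874 = 2^1*3^2*11^2*3533^1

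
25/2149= 25/2149 = 0.01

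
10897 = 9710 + 1187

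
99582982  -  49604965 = 49978017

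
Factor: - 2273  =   - 2273^1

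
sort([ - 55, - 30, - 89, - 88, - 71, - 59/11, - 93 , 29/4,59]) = [ - 93, - 89, - 88 ,-71 , - 55, - 30, - 59/11, 29/4, 59]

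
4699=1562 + 3137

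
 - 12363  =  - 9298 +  - 3065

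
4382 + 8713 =13095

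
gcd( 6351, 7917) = 87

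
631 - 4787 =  - 4156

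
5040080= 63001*80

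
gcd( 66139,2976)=1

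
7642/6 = 1273 + 2/3  =  1273.67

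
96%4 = 0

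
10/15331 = 10/15331 = 0.00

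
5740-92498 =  - 86758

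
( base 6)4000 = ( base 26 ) 176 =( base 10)864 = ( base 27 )150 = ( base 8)1540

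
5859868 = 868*6751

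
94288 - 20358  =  73930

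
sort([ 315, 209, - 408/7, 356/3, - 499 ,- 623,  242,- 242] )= [ - 623, - 499,  -  242, - 408/7,356/3,209, 242 , 315 ]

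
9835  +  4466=14301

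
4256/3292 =1064/823 = 1.29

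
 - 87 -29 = - 116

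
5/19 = 5/19=0.26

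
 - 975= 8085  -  9060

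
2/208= 1/104 = 0.01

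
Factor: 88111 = 17^1 * 71^1*73^1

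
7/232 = 7/232 =0.03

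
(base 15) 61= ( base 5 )331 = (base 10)91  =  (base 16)5b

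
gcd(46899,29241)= 81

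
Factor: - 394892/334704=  - 2^( - 2)*3^(-1 )*19^(-1)*269^1 = - 269/228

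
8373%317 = 131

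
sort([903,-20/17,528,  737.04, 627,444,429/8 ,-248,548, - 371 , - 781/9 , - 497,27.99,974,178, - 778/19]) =[ - 497 , - 371, - 248, - 781/9, - 778/19, - 20/17, 27.99,429/8 , 178,444 , 528, 548, 627 , 737.04,903,974 ]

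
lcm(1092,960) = 87360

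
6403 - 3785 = 2618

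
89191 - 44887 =44304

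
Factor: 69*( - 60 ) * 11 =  - 2^2*3^2*5^1 * 11^1*23^1 = -45540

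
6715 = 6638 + 77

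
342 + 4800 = 5142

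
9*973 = 8757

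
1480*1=1480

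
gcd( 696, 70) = 2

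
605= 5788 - 5183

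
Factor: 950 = 2^1*5^2 * 19^1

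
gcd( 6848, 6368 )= 32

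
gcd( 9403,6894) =1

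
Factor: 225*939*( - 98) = -2^1*3^3*5^2*7^2*313^1 = - 20704950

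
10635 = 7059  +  3576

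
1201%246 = 217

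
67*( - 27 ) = -1809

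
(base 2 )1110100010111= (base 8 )16427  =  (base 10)7447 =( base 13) 350B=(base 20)IC7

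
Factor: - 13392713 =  - 31^1 * 432023^1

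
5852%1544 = 1220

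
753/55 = 753/55 = 13.69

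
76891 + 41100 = 117991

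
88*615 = 54120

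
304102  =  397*766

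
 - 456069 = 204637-660706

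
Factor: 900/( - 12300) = -3^1*41^(-1) =-  3/41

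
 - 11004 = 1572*( - 7 ) 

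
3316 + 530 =3846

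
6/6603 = 2/2201 = 0.00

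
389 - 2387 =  - 1998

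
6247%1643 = 1318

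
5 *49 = 245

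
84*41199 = 3460716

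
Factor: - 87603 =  - 3^1*29201^1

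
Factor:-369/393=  -123/131 = - 3^1*41^1*131^(- 1)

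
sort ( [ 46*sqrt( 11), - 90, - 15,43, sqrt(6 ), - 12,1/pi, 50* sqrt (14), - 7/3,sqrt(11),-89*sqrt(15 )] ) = [ - 89*sqrt(15 ),-90, - 15,  -  12,-7/3, 1/pi, sqrt( 6 ),sqrt(11 ) , 43,46*sqrt(11 ), 50*sqrt(14 )] 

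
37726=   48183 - 10457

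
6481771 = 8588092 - 2106321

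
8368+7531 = 15899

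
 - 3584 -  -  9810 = 6226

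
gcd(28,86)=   2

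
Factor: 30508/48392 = 29/46  =  2^( - 1) * 23^( -1 )*29^1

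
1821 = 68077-66256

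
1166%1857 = 1166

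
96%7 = 5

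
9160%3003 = 151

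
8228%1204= 1004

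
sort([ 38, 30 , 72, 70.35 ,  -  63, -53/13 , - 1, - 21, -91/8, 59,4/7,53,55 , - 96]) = [ - 96, - 63, - 21, - 91/8, - 53/13,-1,4/7,30,38, 53 , 55, 59,70.35, 72]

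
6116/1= 6116=6116.00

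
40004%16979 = 6046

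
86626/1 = 86626 = 86626.00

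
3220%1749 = 1471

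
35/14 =2 + 1/2 = 2.50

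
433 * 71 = 30743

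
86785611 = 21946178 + 64839433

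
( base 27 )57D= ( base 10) 3847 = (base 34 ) 3B5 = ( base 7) 14134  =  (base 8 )7407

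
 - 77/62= -2 + 47/62 = -  1.24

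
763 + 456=1219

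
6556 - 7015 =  - 459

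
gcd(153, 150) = 3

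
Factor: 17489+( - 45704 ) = -3^3*5^1*11^1*19^1 = - 28215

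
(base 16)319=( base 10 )793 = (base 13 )490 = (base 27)12A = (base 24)191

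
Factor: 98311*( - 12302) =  - 2^1 * 17^1 *5783^1*6151^1 = - 1209421922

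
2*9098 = 18196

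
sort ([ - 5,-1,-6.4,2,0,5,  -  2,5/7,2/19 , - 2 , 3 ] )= [ - 6.4, -5, - 2,-2,- 1 , 0, 2/19,5/7,2,  3, 5]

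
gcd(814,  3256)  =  814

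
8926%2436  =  1618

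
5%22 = 5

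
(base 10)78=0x4e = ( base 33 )2C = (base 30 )2I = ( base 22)3C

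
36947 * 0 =0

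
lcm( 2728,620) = 13640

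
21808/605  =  21808/605 = 36.05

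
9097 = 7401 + 1696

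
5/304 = 5/304 = 0.02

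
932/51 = 932/51 = 18.27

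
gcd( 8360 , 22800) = 760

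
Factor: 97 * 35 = 5^1*7^1*97^1 = 3395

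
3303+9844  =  13147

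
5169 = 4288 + 881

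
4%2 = 0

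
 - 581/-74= 7+63/74 = 7.85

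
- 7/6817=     -  7/6817 = - 0.00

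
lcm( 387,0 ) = 0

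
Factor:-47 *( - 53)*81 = 201771  =  3^4 * 47^1*53^1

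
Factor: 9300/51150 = 2^1*11^( - 1) = 2/11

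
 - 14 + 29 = 15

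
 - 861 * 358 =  - 308238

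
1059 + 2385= 3444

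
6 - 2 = 4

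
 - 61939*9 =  - 557451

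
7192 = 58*124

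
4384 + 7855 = 12239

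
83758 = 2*41879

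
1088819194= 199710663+889108531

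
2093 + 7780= 9873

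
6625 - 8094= -1469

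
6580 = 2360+4220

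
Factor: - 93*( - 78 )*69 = 2^1*  3^3 * 13^1 * 23^1* 31^1 = 500526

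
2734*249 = 680766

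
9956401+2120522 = 12076923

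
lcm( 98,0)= 0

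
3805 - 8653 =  - 4848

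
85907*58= 4982606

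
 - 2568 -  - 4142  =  1574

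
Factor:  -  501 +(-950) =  - 1451 =- 1451^1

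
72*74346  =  5352912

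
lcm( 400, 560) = 2800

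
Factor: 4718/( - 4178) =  - 2359/2089 = -  7^1*337^1*2089^( - 1)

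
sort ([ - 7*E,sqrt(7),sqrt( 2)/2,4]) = [ - 7*E, sqrt(2 )/2, sqrt (7 ),4]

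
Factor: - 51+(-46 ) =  - 97 =- 97^1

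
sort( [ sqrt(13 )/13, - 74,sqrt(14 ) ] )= [ - 74,  sqrt( 13 )/13,sqrt( 14) ] 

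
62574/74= 31287/37  =  845.59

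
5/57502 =5/57502= 0.00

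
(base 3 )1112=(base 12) 35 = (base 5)131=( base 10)41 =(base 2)101001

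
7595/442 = 7595/442 = 17.18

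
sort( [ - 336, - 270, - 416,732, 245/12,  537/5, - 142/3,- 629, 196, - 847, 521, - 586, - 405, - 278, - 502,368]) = [ - 847, - 629, - 586,-502, - 416, - 405, - 336 , -278, - 270,-142/3, 245/12, 537/5, 196, 368, 521, 732]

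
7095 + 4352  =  11447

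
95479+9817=105296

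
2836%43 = 41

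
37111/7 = 5301 + 4/7 = 5301.57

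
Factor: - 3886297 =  - 43^1*90379^1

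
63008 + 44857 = 107865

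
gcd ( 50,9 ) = 1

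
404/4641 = 404/4641 = 0.09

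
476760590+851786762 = 1328547352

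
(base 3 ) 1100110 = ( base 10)984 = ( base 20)294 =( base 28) 174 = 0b1111011000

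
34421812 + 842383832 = 876805644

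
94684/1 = 94684 = 94684.00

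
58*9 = 522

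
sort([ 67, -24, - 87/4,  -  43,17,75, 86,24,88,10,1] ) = [ -43,-24, - 87/4 , 1, 10,17,  24,67,75,86,  88 ]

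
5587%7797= 5587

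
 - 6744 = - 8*843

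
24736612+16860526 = 41597138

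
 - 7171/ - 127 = 56 + 59/127=56.46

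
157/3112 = 157/3112= 0.05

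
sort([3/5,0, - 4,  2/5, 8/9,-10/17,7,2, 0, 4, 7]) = [ - 4,-10/17,0,0 , 2/5,  3/5,  8/9,2,4, 7, 7]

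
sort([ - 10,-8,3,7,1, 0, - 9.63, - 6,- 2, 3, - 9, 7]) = [-10, - 9.63, - 9, - 8,  -  6,-2,0,1,3,3,7, 7 ]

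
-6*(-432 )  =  2592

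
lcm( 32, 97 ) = 3104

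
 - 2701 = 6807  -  9508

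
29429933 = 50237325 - 20807392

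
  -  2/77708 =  - 1 + 38853/38854 = - 0.00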